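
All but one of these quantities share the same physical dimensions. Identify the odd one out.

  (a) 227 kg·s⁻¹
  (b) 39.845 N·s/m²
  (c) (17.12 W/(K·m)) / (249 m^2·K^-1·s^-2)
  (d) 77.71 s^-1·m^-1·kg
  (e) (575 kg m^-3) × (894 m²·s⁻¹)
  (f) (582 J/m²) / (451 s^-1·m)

(a)

Dimensions:
  (a) kg·s⁻¹
  (b) N·s·m⁻² = kg·m·s⁻²·s·m⁻² = kg·m⁻¹·s⁻¹
  (c) [kg·m·s⁻³·K⁻¹] / [m²·s⁻²·K⁻¹] = kg·m⁻¹·s⁻¹
  (d) kg·m⁻¹·s⁻¹
  (e) [kg·m⁻³] · [m²·s⁻¹] = kg·m⁻¹·s⁻¹
  (f) [kg·s⁻²] / [m·s⁻¹] = kg·m⁻¹·s⁻¹
All reduce to kg·m⁻¹·s⁻¹ except (a), which is kg·s⁻¹.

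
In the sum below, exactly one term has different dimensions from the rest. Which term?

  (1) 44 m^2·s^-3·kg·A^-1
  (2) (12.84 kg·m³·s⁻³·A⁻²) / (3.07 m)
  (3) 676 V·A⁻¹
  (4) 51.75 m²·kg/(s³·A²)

Expand each in SI base units:
  (1) kg·m²·s⁻³·A⁻¹
  (2) [kg·m³·s⁻³·A⁻²] / [m] = kg·m²·s⁻³·A⁻²
  (3) V·A⁻¹ = J·C⁻¹·A⁻¹ = kg·m²·s⁻³·A⁻²
  (4) kg·m²·s⁻³·A⁻²
All reduce to kg·m²·s⁻³·A⁻² except (1), which is kg·m²·s⁻³·A⁻¹.

(1)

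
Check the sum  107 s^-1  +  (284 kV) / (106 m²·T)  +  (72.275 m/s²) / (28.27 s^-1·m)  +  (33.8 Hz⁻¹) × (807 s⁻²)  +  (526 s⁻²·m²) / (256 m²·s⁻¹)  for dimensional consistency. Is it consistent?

Work out the base dimensions of each:
  107 s^-1:  s⁻¹
  (284 kV) / (106 m²·T):  [kg·m²·s⁻³·A⁻¹] / [kg·m²·s⁻²·A⁻¹] = s⁻¹
  (72.275 m/s²) / (28.27 s^-1·m):  [m·s⁻²] / [m·s⁻¹] = s⁻¹
  (33.8 Hz⁻¹) × (807 s⁻²):  [s] · [s⁻²] = s⁻¹
  (526 s⁻²·m²) / (256 m²·s⁻¹):  [m²·s⁻²] / [m²·s⁻¹] = s⁻¹
Every term reduces to s⁻¹.

Yes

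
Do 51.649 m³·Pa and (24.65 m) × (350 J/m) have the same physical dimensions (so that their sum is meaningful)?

Dimensions:
  51.649 m³·Pa:  Pa·m³ = N·m⁻²·m³ = kg·m²·s⁻²
  (24.65 m) × (350 J/m):  [m] · [kg·m·s⁻²] = kg·m²·s⁻²
Both are kg·m²·s⁻², so they have the same dimensions and can be added.

Yes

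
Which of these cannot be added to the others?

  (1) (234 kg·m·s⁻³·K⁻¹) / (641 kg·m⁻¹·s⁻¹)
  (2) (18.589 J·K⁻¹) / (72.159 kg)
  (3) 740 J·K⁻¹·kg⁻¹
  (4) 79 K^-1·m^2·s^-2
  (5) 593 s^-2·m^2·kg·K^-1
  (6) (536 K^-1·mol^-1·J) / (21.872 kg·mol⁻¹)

Reduce each to base SI dimensions:
  (1) [kg·m·s⁻³·K⁻¹] / [kg·m⁻¹·s⁻¹] = m²·s⁻²·K⁻¹
  (2) [kg·m²·s⁻²·K⁻¹] / [kg] = m²·s⁻²·K⁻¹
  (3) J·kg⁻¹·K⁻¹ = N·m·kg⁻¹·K⁻¹ = m²·s⁻²·K⁻¹
  (4) m²·s⁻²·K⁻¹
  (5) kg·m²·s⁻²·K⁻¹
  (6) [kg·m²·s⁻²·K⁻¹·mol⁻¹] / [kg·mol⁻¹] = m²·s⁻²·K⁻¹
All reduce to m²·s⁻²·K⁻¹ except (5), which is kg·m²·s⁻²·K⁻¹.

(5)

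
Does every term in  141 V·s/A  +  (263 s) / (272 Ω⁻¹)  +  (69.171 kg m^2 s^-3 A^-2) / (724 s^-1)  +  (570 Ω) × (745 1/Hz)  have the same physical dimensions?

Expand each in SI base units:
  141 V·s/A:  V·s·A⁻¹ = J·C⁻¹·s·A⁻¹ = kg·m²·s⁻²·A⁻²
  (263 s) / (272 Ω⁻¹):  [s] / [kg⁻¹·m⁻²·s³·A²] = kg·m²·s⁻²·A⁻²
  (69.171 kg m^2 s^-3 A^-2) / (724 s^-1):  [kg·m²·s⁻³·A⁻²] / [s⁻¹] = kg·m²·s⁻²·A⁻²
  (570 Ω) × (745 1/Hz):  [kg·m²·s⁻³·A⁻²] · [s] = kg·m²·s⁻²·A⁻²
Every term reduces to kg·m²·s⁻²·A⁻².

Yes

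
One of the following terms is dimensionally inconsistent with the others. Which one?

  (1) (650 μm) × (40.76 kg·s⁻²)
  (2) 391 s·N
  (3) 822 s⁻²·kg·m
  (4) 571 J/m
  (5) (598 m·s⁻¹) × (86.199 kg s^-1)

Expand each in SI base units:
  (1) [m] · [kg·s⁻²] = kg·m·s⁻²
  (2) N·s = kg·m·s⁻²·s = kg·m·s⁻¹
  (3) kg·m·s⁻²
  (4) J·m⁻¹ = N·m·m⁻¹ = kg·m·s⁻²
  (5) [m·s⁻¹] · [kg·s⁻¹] = kg·m·s⁻²
All reduce to kg·m·s⁻² except (2), which is kg·m·s⁻¹.

(2)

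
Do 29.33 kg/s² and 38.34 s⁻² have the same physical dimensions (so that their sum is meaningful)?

No

Expand each in SI base units:
  29.33 kg/s²:  kg·s⁻²
  38.34 s⁻²:  s⁻²
kg·s⁻² ≠ s⁻², so they cannot be added.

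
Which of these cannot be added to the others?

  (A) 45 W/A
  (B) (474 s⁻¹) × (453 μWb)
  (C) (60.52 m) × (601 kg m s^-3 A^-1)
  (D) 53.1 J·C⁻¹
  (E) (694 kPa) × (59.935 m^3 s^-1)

(E)

Reduce each to base SI dimensions:
  (A) W·A⁻¹ = J·s⁻¹·A⁻¹ = kg·m²·s⁻³·A⁻¹
  (B) [s⁻¹] · [kg·m²·s⁻²·A⁻¹] = kg·m²·s⁻³·A⁻¹
  (C) [m] · [kg·m·s⁻³·A⁻¹] = kg·m²·s⁻³·A⁻¹
  (D) J·C⁻¹ = N·m·(s·A)⁻¹ = kg·m²·s⁻³·A⁻¹
  (E) [kg·m⁻¹·s⁻²] · [m³·s⁻¹] = kg·m²·s⁻³
All reduce to kg·m²·s⁻³·A⁻¹ except (E), which is kg·m²·s⁻³.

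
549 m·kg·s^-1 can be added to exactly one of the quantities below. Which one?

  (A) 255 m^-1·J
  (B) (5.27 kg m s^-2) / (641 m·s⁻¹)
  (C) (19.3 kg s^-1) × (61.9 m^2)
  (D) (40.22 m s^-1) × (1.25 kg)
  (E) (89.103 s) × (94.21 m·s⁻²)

Reference: kg·m·s⁻¹.
Each option:
  (A) J·m⁻¹ = N·m·m⁻¹ = kg·m·s⁻²
  (B) [kg·m·s⁻²] / [m·s⁻¹] = kg·s⁻¹
  (C) [kg·s⁻¹] · [m²] = kg·m²·s⁻¹
  (D) [m·s⁻¹] · [kg] = kg·m·s⁻¹  ← same
  (E) [s] · [m·s⁻²] = m·s⁻¹
Only (D) matches kg·m·s⁻¹.

(D)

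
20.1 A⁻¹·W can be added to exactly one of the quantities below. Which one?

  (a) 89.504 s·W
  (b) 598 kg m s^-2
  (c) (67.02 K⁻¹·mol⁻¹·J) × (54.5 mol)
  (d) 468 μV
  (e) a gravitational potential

Reference: W·A⁻¹ = J·s⁻¹·A⁻¹ = kg·m²·s⁻³·A⁻¹.
Each option:
  (a) W·s = J·s⁻¹·s = kg·m²·s⁻²
  (b) kg·m·s⁻²
  (c) [kg·m²·s⁻²·K⁻¹·mol⁻¹] · [mol] = kg·m²·s⁻²·K⁻¹
  (d) V = J·C⁻¹ = kg·m²·s⁻³·A⁻¹  ← same
  (e) [gravitational potential] = m²·s⁻²
Only (d) matches kg·m²·s⁻³·A⁻¹.

(d)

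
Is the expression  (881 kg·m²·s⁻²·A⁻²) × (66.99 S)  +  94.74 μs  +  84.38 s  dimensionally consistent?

Expand each in SI base units:
  (881 kg·m²·s⁻²·A⁻²) × (66.99 S):  [kg·m²·s⁻²·A⁻²] · [kg⁻¹·m⁻²·s³·A²] = s
  94.74 μs:  s
  84.38 s:  s
Every term reduces to s.

Yes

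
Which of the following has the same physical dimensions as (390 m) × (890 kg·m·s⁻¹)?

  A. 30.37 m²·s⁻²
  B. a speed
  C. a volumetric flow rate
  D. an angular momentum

Reference: [m] · [kg·m·s⁻¹] = kg·m²·s⁻¹.
Each option:
  A. m²·s⁻²
  B. [speed] = m·s⁻¹
  C. [volumetric flow rate] = m³·s⁻¹
  D. [angular momentum] = kg·m²·s⁻¹  ← same
Only D. matches kg·m²·s⁻¹.

D.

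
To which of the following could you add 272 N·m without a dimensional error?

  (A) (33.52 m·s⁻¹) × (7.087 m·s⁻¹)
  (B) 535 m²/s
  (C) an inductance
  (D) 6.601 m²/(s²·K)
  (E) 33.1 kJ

Reference: N·m = kg·m·s⁻²·m = kg·m²·s⁻².
Each option:
  (A) [m·s⁻¹] · [m·s⁻¹] = m²·s⁻²
  (B) m²·s⁻¹
  (C) [inductance] = kg·m²·s⁻²·A⁻²
  (D) m²·s⁻²·K⁻¹
  (E) J = N·m = kg·m²·s⁻²  ← same
Only (E) matches kg·m²·s⁻².

(E)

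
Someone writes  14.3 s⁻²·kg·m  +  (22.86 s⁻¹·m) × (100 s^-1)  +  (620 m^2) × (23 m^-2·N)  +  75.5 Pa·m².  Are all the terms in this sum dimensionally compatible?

Expand each in SI base units:
  14.3 s⁻²·kg·m:  kg·m·s⁻²
  (22.86 s⁻¹·m) × (100 s^-1):  [m·s⁻¹] · [s⁻¹] = m·s⁻²
  (620 m^2) × (23 m^-2·N):  [m²] · [kg·m⁻¹·s⁻²] = kg·m·s⁻²
  75.5 Pa·m²:  Pa·m² = N·m⁻²·m² = kg·m·s⁻²
The terms do not share a single dimension (kg·m·s⁻² vs m·s⁻²).

No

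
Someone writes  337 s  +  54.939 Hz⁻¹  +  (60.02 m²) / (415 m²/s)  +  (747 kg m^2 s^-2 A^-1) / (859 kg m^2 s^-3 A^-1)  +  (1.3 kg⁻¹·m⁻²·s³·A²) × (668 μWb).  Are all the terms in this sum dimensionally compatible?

Work out the base dimensions of each:
  337 s:  s
  54.939 Hz⁻¹:  Hz⁻¹ = (s⁻¹)⁻¹ = s
  (60.02 m²) / (415 m²/s):  [m²] / [m²·s⁻¹] = s
  (747 kg m^2 s^-2 A^-1) / (859 kg m^2 s^-3 A^-1):  [kg·m²·s⁻²·A⁻¹] / [kg·m²·s⁻³·A⁻¹] = s
  (1.3 kg⁻¹·m⁻²·s³·A²) × (668 μWb):  [kg⁻¹·m⁻²·s³·A²] · [kg·m²·s⁻²·A⁻¹] = s·A
The terms do not share a single dimension (s vs s·A).

No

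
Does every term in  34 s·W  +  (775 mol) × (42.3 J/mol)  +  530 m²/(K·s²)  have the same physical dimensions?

No

Work out the base dimensions of each:
  34 s·W:  W·s = J·s⁻¹·s = kg·m²·s⁻²
  (775 mol) × (42.3 J/mol):  [mol] · [kg·m²·s⁻²·mol⁻¹] = kg·m²·s⁻²
  530 m²/(K·s²):  m²·s⁻²·K⁻¹
The terms do not share a single dimension (kg·m²·s⁻² vs m²·s⁻²·K⁻¹).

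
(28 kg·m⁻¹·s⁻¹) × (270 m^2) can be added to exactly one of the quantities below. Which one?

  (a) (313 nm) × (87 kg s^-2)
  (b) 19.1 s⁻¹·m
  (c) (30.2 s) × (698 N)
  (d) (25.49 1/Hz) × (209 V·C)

Reference: [kg·m⁻¹·s⁻¹] · [m²] = kg·m·s⁻¹.
Each option:
  (a) [m] · [kg·s⁻²] = kg·m·s⁻²
  (b) m·s⁻¹
  (c) [s] · [kg·m·s⁻²] = kg·m·s⁻¹  ← same
  (d) [s] · [kg·m²·s⁻²] = kg·m²·s⁻¹
Only (c) matches kg·m·s⁻¹.

(c)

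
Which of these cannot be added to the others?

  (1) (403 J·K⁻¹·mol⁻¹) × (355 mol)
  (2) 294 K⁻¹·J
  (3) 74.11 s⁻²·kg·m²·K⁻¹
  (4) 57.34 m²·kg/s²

(4)

Expand each in SI base units:
  (1) [kg·m²·s⁻²·K⁻¹·mol⁻¹] · [mol] = kg·m²·s⁻²·K⁻¹
  (2) J·K⁻¹ = N·m·K⁻¹ = kg·m²·s⁻²·K⁻¹
  (3) kg·m²·s⁻²·K⁻¹
  (4) kg·m²·s⁻²
All reduce to kg·m²·s⁻²·K⁻¹ except (4), which is kg·m²·s⁻².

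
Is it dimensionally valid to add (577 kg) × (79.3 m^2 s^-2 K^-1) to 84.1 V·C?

No

Work out the base dimensions of each:
  (577 kg) × (79.3 m^2 s^-2 K^-1):  [kg] · [m²·s⁻²·K⁻¹] = kg·m²·s⁻²·K⁻¹
  84.1 V·C:  C·V = s·A·J·C⁻¹ = kg·m²·s⁻²
kg·m²·s⁻²·K⁻¹ ≠ kg·m²·s⁻², so they cannot be added.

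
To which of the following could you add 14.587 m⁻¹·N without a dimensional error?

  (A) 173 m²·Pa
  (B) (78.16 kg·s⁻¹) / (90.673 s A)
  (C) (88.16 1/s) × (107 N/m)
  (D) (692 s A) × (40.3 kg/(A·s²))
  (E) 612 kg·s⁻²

Reference: N·m⁻¹ = kg·m·s⁻²·m⁻¹ = kg·s⁻².
Each option:
  (A) Pa·m² = N·m⁻²·m² = kg·m·s⁻²
  (B) [kg·s⁻¹] / [s·A] = kg·s⁻²·A⁻¹
  (C) [s⁻¹] · [kg·s⁻²] = kg·s⁻³
  (D) [s·A] · [kg·s⁻²·A⁻¹] = kg·s⁻¹
  (E) kg·s⁻²  ← same
Only (E) matches kg·s⁻².

(E)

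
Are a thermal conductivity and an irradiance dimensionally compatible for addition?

No

Dimensions:
  a thermal conductivity:  [thermal conductivity] = kg·m·s⁻³·K⁻¹
  an irradiance:  [irradiance] = kg·s⁻³
kg·m·s⁻³·K⁻¹ ≠ kg·s⁻³, so they cannot be added.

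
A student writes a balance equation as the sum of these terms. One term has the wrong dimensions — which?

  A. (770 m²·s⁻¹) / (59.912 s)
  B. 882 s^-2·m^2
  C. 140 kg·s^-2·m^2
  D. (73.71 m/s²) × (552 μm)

C.

Dimensions:
  A. [m²·s⁻¹] / [s] = m²·s⁻²
  B. m²·s⁻²
  C. kg·m²·s⁻²
  D. [m·s⁻²] · [m] = m²·s⁻²
All reduce to m²·s⁻² except C., which is kg·m²·s⁻².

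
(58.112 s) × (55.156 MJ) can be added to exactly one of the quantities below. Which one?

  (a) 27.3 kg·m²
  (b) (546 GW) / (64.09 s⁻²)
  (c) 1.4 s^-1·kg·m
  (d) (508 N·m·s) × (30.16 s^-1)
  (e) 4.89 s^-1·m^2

Reference: [s] · [kg·m²·s⁻²] = kg·m²·s⁻¹.
Each option:
  (a) kg·m²
  (b) [kg·m²·s⁻³] / [s⁻²] = kg·m²·s⁻¹  ← same
  (c) kg·m·s⁻¹
  (d) [kg·m²·s⁻¹] · [s⁻¹] = kg·m²·s⁻²
  (e) m²·s⁻¹
Only (b) matches kg·m²·s⁻¹.

(b)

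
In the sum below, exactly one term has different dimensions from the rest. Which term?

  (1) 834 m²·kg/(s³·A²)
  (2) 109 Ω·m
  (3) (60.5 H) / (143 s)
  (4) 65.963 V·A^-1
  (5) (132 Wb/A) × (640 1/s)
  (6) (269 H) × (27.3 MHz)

(2)

Reduce each to base SI dimensions:
  (1) kg·m²·s⁻³·A⁻²
  (2) Ω·m = V·A⁻¹·m = kg·m³·s⁻³·A⁻²
  (3) [kg·m²·s⁻²·A⁻²] / [s] = kg·m²·s⁻³·A⁻²
  (4) V·A⁻¹ = J·C⁻¹·A⁻¹ = kg·m²·s⁻³·A⁻²
  (5) [kg·m²·s⁻²·A⁻²] · [s⁻¹] = kg·m²·s⁻³·A⁻²
  (6) [kg·m²·s⁻²·A⁻²] · [s⁻¹] = kg·m²·s⁻³·A⁻²
All reduce to kg·m²·s⁻³·A⁻² except (2), which is kg·m³·s⁻³·A⁻².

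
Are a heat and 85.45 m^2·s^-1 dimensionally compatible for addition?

No

Work out the base dimensions of each:
  a heat:  [heat] = kg·m²·s⁻²
  85.45 m^2·s^-1:  m²·s⁻¹
kg·m²·s⁻² ≠ m²·s⁻¹, so they cannot be added.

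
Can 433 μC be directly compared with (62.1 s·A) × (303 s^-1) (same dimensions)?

No

In SI base units:
  433 μC:  C = s·A
  (62.1 s·A) × (303 s^-1):  [s·A] · [s⁻¹] = A
s·A ≠ A, so they cannot be added.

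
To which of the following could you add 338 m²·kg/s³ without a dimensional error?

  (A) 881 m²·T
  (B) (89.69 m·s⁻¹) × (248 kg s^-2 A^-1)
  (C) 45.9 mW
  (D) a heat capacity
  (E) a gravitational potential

Reference: kg·m²·s⁻³.
Each option:
  (A) T·m² = Wb·m⁻²·m² = kg·m²·s⁻²·A⁻¹
  (B) [m·s⁻¹] · [kg·s⁻²·A⁻¹] = kg·m·s⁻³·A⁻¹
  (C) W = J·s⁻¹ = kg·m²·s⁻³  ← same
  (D) [heat capacity] = kg·m²·s⁻²·K⁻¹
  (E) [gravitational potential] = m²·s⁻²
Only (C) matches kg·m²·s⁻³.

(C)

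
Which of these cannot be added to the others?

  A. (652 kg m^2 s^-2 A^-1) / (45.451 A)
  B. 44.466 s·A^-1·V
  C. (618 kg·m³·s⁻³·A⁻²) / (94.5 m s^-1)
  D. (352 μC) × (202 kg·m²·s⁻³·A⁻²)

Dimensions:
  A. [kg·m²·s⁻²·A⁻¹] / [A] = kg·m²·s⁻²·A⁻²
  B. V·s·A⁻¹ = J·C⁻¹·s·A⁻¹ = kg·m²·s⁻²·A⁻²
  C. [kg·m³·s⁻³·A⁻²] / [m·s⁻¹] = kg·m²·s⁻²·A⁻²
  D. [s·A] · [kg·m²·s⁻³·A⁻²] = kg·m²·s⁻²·A⁻¹
All reduce to kg·m²·s⁻²·A⁻² except D., which is kg·m²·s⁻²·A⁻¹.

D.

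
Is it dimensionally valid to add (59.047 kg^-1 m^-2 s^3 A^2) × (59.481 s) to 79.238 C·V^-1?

Yes

Expand each in SI base units:
  (59.047 kg^-1 m^-2 s^3 A^2) × (59.481 s):  [kg⁻¹·m⁻²·s³·A²] · [s] = kg⁻¹·m⁻²·s⁴·A²
  79.238 C·V^-1:  C·V⁻¹ = s·A·(J·C⁻¹)⁻¹ = kg⁻¹·m⁻²·s⁴·A²
Both are kg⁻¹·m⁻²·s⁴·A², so they have the same dimensions and can be added.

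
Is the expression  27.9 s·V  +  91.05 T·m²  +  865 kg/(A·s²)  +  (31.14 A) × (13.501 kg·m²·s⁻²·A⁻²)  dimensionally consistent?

No

Work out the base dimensions of each:
  27.9 s·V:  V·s = J·C⁻¹·s = kg·m²·s⁻²·A⁻¹
  91.05 T·m²:  T·m² = Wb·m⁻²·m² = kg·m²·s⁻²·A⁻¹
  865 kg/(A·s²):  kg·s⁻²·A⁻¹
  (31.14 A) × (13.501 kg·m²·s⁻²·A⁻²):  [A] · [kg·m²·s⁻²·A⁻²] = kg·m²·s⁻²·A⁻¹
The terms do not share a single dimension (kg·m²·s⁻²·A⁻¹ vs kg·s⁻²·A⁻¹).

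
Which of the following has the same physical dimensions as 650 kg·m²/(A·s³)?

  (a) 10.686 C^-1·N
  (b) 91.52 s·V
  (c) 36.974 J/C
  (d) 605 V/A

(c)

Reference: kg·m²·s⁻³·A⁻¹.
Each option:
  (a) N·C⁻¹ = kg·m·s⁻²·(s·A)⁻¹ = kg·m·s⁻³·A⁻¹
  (b) V·s = J·C⁻¹·s = kg·m²·s⁻²·A⁻¹
  (c) J·C⁻¹ = N·m·(s·A)⁻¹ = kg·m²·s⁻³·A⁻¹  ← same
  (d) V·A⁻¹ = J·C⁻¹·A⁻¹ = kg·m²·s⁻³·A⁻²
Only (c) matches kg·m²·s⁻³·A⁻¹.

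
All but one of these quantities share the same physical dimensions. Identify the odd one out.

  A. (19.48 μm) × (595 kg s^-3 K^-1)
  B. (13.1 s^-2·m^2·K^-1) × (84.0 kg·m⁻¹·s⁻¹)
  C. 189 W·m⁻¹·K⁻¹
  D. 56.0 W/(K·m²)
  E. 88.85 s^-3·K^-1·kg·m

Work out the base dimensions of each:
  A. [m] · [kg·s⁻³·K⁻¹] = kg·m·s⁻³·K⁻¹
  B. [m²·s⁻²·K⁻¹] · [kg·m⁻¹·s⁻¹] = kg·m·s⁻³·K⁻¹
  C. W·m⁻¹·K⁻¹ = J·s⁻¹·m⁻¹·K⁻¹ = kg·m·s⁻³·K⁻¹
  D. W·m⁻²·K⁻¹ = J·s⁻¹·m⁻²·K⁻¹ = kg·s⁻³·K⁻¹
  E. kg·m·s⁻³·K⁻¹
All reduce to kg·m·s⁻³·K⁻¹ except D., which is kg·s⁻³·K⁻¹.

D.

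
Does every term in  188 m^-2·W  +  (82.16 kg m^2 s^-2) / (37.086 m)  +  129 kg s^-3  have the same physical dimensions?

In SI base units:
  188 m^-2·W:  W·m⁻² = J·s⁻¹·m⁻² = kg·s⁻³
  (82.16 kg m^2 s^-2) / (37.086 m):  [kg·m²·s⁻²] / [m] = kg·m·s⁻²
  129 kg s^-3:  kg·s⁻³
The terms do not share a single dimension (kg·m·s⁻² vs kg·s⁻³).

No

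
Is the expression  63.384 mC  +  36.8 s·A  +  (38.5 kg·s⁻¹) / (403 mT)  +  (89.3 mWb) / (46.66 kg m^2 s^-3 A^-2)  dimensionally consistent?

Reduce each to base SI dimensions:
  63.384 mC:  C = s·A
  36.8 s·A:  A·s = s·A
  (38.5 kg·s⁻¹) / (403 mT):  [kg·s⁻¹] / [kg·s⁻²·A⁻¹] = s·A
  (89.3 mWb) / (46.66 kg m^2 s^-3 A^-2):  [kg·m²·s⁻²·A⁻¹] / [kg·m²·s⁻³·A⁻²] = s·A
Every term reduces to s·A.

Yes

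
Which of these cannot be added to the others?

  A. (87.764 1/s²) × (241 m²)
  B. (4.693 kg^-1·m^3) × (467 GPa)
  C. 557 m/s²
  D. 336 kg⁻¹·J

Dimensions:
  A. [s⁻²] · [m²] = m²·s⁻²
  B. [kg⁻¹·m³] · [kg·m⁻¹·s⁻²] = m²·s⁻²
  C. m·s⁻²
  D. J·kg⁻¹ = N·m·kg⁻¹ = m²·s⁻²
All reduce to m²·s⁻² except C., which is m·s⁻².

C.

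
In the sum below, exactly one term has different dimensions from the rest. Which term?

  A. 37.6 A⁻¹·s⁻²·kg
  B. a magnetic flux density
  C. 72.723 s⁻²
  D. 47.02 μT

Work out the base dimensions of each:
  A. kg·s⁻²·A⁻¹
  B. [magnetic flux density] = kg·s⁻²·A⁻¹
  C. s⁻²
  D. T = Wb·m⁻² = kg·s⁻²·A⁻¹
All reduce to kg·s⁻²·A⁻¹ except C., which is s⁻².

C.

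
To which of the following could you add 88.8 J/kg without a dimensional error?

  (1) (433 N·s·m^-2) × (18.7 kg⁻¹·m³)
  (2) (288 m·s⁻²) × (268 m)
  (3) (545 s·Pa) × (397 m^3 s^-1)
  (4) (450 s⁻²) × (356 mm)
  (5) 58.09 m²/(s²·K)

(2)

Reference: J·kg⁻¹ = N·m·kg⁻¹ = m²·s⁻².
Each option:
  (1) [kg·m⁻¹·s⁻¹] · [kg⁻¹·m³] = m²·s⁻¹
  (2) [m·s⁻²] · [m] = m²·s⁻²  ← same
  (3) [kg·m⁻¹·s⁻¹] · [m³·s⁻¹] = kg·m²·s⁻²
  (4) [s⁻²] · [m] = m·s⁻²
  (5) m²·s⁻²·K⁻¹
Only (2) matches m²·s⁻².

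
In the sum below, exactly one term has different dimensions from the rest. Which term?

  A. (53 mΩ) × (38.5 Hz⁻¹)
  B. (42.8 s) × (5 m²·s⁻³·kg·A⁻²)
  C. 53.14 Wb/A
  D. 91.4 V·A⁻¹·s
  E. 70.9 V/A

Expand each in SI base units:
  A. [kg·m²·s⁻³·A⁻²] · [s] = kg·m²·s⁻²·A⁻²
  B. [s] · [kg·m²·s⁻³·A⁻²] = kg·m²·s⁻²·A⁻²
  C. Wb·A⁻¹ = V·s·A⁻¹ = kg·m²·s⁻²·A⁻²
  D. V·s·A⁻¹ = J·C⁻¹·s·A⁻¹ = kg·m²·s⁻²·A⁻²
  E. V·A⁻¹ = J·C⁻¹·A⁻¹ = kg·m²·s⁻³·A⁻²
All reduce to kg·m²·s⁻²·A⁻² except E., which is kg·m²·s⁻³·A⁻².

E.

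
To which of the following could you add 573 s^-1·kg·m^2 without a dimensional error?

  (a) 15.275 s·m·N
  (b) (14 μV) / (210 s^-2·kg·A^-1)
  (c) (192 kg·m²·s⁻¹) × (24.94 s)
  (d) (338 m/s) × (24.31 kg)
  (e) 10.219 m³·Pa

Reference: kg·m²·s⁻¹.
Each option:
  (a) N·m·s = kg·m·s⁻²·m·s = kg·m²·s⁻¹  ← same
  (b) [kg·m²·s⁻³·A⁻¹] / [kg·s⁻²·A⁻¹] = m²·s⁻¹
  (c) [kg·m²·s⁻¹] · [s] = kg·m²
  (d) [m·s⁻¹] · [kg] = kg·m·s⁻¹
  (e) Pa·m³ = N·m⁻²·m³ = kg·m²·s⁻²
Only (a) matches kg·m²·s⁻¹.

(a)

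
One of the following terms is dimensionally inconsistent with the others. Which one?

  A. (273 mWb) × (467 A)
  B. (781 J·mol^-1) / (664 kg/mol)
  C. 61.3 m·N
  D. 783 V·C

B.

Work out the base dimensions of each:
  A. [kg·m²·s⁻²·A⁻¹] · [A] = kg·m²·s⁻²
  B. [kg·m²·s⁻²·mol⁻¹] / [kg·mol⁻¹] = m²·s⁻²
  C. N·m = kg·m·s⁻²·m = kg·m²·s⁻²
  D. C·V = s·A·J·C⁻¹ = kg·m²·s⁻²
All reduce to kg·m²·s⁻² except B., which is m²·s⁻².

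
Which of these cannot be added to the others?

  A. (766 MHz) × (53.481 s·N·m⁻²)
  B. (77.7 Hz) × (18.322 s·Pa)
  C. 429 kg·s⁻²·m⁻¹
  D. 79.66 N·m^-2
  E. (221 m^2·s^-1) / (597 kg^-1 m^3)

Dimensions:
  A. [s⁻¹] · [kg·m⁻¹·s⁻¹] = kg·m⁻¹·s⁻²
  B. [s⁻¹] · [kg·m⁻¹·s⁻¹] = kg·m⁻¹·s⁻²
  C. kg·m⁻¹·s⁻²
  D. N·m⁻² = kg·m·s⁻²·m⁻² = kg·m⁻¹·s⁻²
  E. [m²·s⁻¹] / [kg⁻¹·m³] = kg·m⁻¹·s⁻¹
All reduce to kg·m⁻¹·s⁻² except E., which is kg·m⁻¹·s⁻¹.

E.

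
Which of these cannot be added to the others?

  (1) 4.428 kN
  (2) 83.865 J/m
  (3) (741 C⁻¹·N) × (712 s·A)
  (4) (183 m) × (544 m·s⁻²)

(4)

Expand each in SI base units:
  (1) N = kg·m·s⁻²
  (2) J·m⁻¹ = N·m·m⁻¹ = kg·m·s⁻²
  (3) [kg·m·s⁻³·A⁻¹] · [s·A] = kg·m·s⁻²
  (4) [m] · [m·s⁻²] = m²·s⁻²
All reduce to kg·m·s⁻² except (4), which is m²·s⁻².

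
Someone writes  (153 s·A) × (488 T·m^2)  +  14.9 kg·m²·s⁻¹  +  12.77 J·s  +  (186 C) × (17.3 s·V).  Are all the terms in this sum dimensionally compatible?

Reduce each to base SI dimensions:
  (153 s·A) × (488 T·m^2):  [s·A] · [kg·m²·s⁻²·A⁻¹] = kg·m²·s⁻¹
  14.9 kg·m²·s⁻¹:  kg·m²·s⁻¹
  12.77 J·s:  J·s = N·m·s = kg·m²·s⁻¹
  (186 C) × (17.3 s·V):  [s·A] · [kg·m²·s⁻²·A⁻¹] = kg·m²·s⁻¹
Every term reduces to kg·m²·s⁻¹.

Yes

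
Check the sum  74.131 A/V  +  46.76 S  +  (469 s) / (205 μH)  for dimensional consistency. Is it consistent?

Yes

Expand each in SI base units:
  74.131 A/V:  A·V⁻¹ = A·(J·C⁻¹)⁻¹ = kg⁻¹·m⁻²·s³·A²
  46.76 S:  S = Ω⁻¹ = kg⁻¹·m⁻²·s³·A²
  (469 s) / (205 μH):  [s] / [kg·m²·s⁻²·A⁻²] = kg⁻¹·m⁻²·s³·A²
Every term reduces to kg⁻¹·m⁻²·s³·A².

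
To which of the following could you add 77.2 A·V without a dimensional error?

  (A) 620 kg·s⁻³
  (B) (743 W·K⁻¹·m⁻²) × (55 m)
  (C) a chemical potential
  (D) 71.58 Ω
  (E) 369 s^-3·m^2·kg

(E)

Reference: V·A = J·C⁻¹·A = kg·m²·s⁻³.
Each option:
  (A) kg·s⁻³
  (B) [kg·s⁻³·K⁻¹] · [m] = kg·m·s⁻³·K⁻¹
  (C) [chemical potential] = kg·m²·s⁻²·mol⁻¹
  (D) Ω = V·A⁻¹ = kg·m²·s⁻³·A⁻²
  (E) kg·m²·s⁻³  ← same
Only (E) matches kg·m²·s⁻³.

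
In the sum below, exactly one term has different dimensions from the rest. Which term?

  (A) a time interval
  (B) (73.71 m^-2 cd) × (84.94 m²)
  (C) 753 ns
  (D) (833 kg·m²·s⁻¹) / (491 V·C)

Work out the base dimensions of each:
  (A) [time interval] = s
  (B) [m⁻²·cd] · [m²] = cd
  (C) s
  (D) [kg·m²·s⁻¹] / [kg·m²·s⁻²] = s
All reduce to s except (B), which is cd.

(B)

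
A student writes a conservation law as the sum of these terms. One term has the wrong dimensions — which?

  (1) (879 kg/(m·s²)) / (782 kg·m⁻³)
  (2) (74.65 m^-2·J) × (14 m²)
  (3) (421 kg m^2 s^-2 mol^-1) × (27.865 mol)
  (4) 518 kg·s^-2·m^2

Dimensions:
  (1) [kg·m⁻¹·s⁻²] / [kg·m⁻³] = m²·s⁻²
  (2) [kg·s⁻²] · [m²] = kg·m²·s⁻²
  (3) [kg·m²·s⁻²·mol⁻¹] · [mol] = kg·m²·s⁻²
  (4) kg·m²·s⁻²
All reduce to kg·m²·s⁻² except (1), which is m²·s⁻².

(1)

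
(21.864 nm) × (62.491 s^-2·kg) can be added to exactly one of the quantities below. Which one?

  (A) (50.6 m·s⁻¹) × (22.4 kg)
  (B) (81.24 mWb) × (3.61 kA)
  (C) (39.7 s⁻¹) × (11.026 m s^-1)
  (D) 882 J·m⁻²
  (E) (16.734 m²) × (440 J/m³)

Reference: [m] · [kg·s⁻²] = kg·m·s⁻².
Each option:
  (A) [m·s⁻¹] · [kg] = kg·m·s⁻¹
  (B) [kg·m²·s⁻²·A⁻¹] · [A] = kg·m²·s⁻²
  (C) [s⁻¹] · [m·s⁻¹] = m·s⁻²
  (D) J·m⁻² = N·m·m⁻² = kg·s⁻²
  (E) [m²] · [kg·m⁻¹·s⁻²] = kg·m·s⁻²  ← same
Only (E) matches kg·m·s⁻².

(E)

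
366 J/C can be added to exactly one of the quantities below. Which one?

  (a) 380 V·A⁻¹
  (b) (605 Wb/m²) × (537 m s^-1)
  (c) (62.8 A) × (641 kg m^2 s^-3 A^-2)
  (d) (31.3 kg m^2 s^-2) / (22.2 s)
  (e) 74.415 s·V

Reference: J·C⁻¹ = N·m·(s·A)⁻¹ = kg·m²·s⁻³·A⁻¹.
Each option:
  (a) V·A⁻¹ = J·C⁻¹·A⁻¹ = kg·m²·s⁻³·A⁻²
  (b) [kg·s⁻²·A⁻¹] · [m·s⁻¹] = kg·m·s⁻³·A⁻¹
  (c) [A] · [kg·m²·s⁻³·A⁻²] = kg·m²·s⁻³·A⁻¹  ← same
  (d) [kg·m²·s⁻²] / [s] = kg·m²·s⁻³
  (e) V·s = J·C⁻¹·s = kg·m²·s⁻²·A⁻¹
Only (c) matches kg·m²·s⁻³·A⁻¹.

(c)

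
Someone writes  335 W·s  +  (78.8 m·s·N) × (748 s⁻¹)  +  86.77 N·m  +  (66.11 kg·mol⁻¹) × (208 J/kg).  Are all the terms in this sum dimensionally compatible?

Work out the base dimensions of each:
  335 W·s:  W·s = J·s⁻¹·s = kg·m²·s⁻²
  (78.8 m·s·N) × (748 s⁻¹):  [kg·m²·s⁻¹] · [s⁻¹] = kg·m²·s⁻²
  86.77 N·m:  N·m = kg·m·s⁻²·m = kg·m²·s⁻²
  (66.11 kg·mol⁻¹) × (208 J/kg):  [kg·mol⁻¹] · [m²·s⁻²] = kg·m²·s⁻²·mol⁻¹
The terms do not share a single dimension (kg·m²·s⁻² vs kg·m²·s⁻²·mol⁻¹).

No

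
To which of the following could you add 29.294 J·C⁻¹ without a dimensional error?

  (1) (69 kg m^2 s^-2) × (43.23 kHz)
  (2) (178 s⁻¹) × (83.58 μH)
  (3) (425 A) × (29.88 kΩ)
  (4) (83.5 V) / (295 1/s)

Reference: J·C⁻¹ = N·m·(s·A)⁻¹ = kg·m²·s⁻³·A⁻¹.
Each option:
  (1) [kg·m²·s⁻²] · [s⁻¹] = kg·m²·s⁻³
  (2) [s⁻¹] · [kg·m²·s⁻²·A⁻²] = kg·m²·s⁻³·A⁻²
  (3) [A] · [kg·m²·s⁻³·A⁻²] = kg·m²·s⁻³·A⁻¹  ← same
  (4) [kg·m²·s⁻³·A⁻¹] / [s⁻¹] = kg·m²·s⁻²·A⁻¹
Only (3) matches kg·m²·s⁻³·A⁻¹.

(3)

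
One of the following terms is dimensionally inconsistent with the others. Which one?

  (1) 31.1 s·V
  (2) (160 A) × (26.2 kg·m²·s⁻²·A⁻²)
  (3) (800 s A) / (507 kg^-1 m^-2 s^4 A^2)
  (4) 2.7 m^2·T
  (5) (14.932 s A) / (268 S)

(3)

Reduce each to base SI dimensions:
  (1) V·s = J·C⁻¹·s = kg·m²·s⁻²·A⁻¹
  (2) [A] · [kg·m²·s⁻²·A⁻²] = kg·m²·s⁻²·A⁻¹
  (3) [s·A] / [kg⁻¹·m⁻²·s⁴·A²] = kg·m²·s⁻³·A⁻¹
  (4) T·m² = Wb·m⁻²·m² = kg·m²·s⁻²·A⁻¹
  (5) [s·A] / [kg⁻¹·m⁻²·s³·A²] = kg·m²·s⁻²·A⁻¹
All reduce to kg·m²·s⁻²·A⁻¹ except (3), which is kg·m²·s⁻³·A⁻¹.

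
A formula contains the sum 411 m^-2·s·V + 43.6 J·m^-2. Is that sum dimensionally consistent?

No

In SI base units:
  411 m^-2·s·V:  V·s·m⁻² = J·C⁻¹·s·m⁻² = kg·s⁻²·A⁻¹
  43.6 J·m^-2:  J·m⁻² = N·m·m⁻² = kg·s⁻²
kg·s⁻²·A⁻¹ ≠ kg·s⁻², so they cannot be added.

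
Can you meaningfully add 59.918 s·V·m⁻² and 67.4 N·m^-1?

In SI base units:
  59.918 s·V·m⁻²:  V·s·m⁻² = J·C⁻¹·s·m⁻² = kg·s⁻²·A⁻¹
  67.4 N·m^-1:  N·m⁻¹ = kg·m·s⁻²·m⁻¹ = kg·s⁻²
kg·s⁻²·A⁻¹ ≠ kg·s⁻², so they cannot be added.

No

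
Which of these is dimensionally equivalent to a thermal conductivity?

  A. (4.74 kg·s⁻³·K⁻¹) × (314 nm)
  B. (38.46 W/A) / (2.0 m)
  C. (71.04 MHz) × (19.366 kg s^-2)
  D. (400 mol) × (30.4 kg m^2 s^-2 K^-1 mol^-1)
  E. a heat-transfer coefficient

Reference: [thermal conductivity] = kg·m·s⁻³·K⁻¹.
Each option:
  A. [kg·s⁻³·K⁻¹] · [m] = kg·m·s⁻³·K⁻¹  ← same
  B. [kg·m²·s⁻³·A⁻¹] / [m] = kg·m·s⁻³·A⁻¹
  C. [s⁻¹] · [kg·s⁻²] = kg·s⁻³
  D. [mol] · [kg·m²·s⁻²·K⁻¹·mol⁻¹] = kg·m²·s⁻²·K⁻¹
  E. [heat-transfer coefficient] = kg·s⁻³·K⁻¹
Only A. matches kg·m·s⁻³·K⁻¹.

A.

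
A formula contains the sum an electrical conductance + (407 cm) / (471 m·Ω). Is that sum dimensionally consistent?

Yes

Reduce each to base SI dimensions:
  an electrical conductance:  [electrical conductance] = kg⁻¹·m⁻²·s³·A²
  (407 cm) / (471 m·Ω):  [m] / [kg·m³·s⁻³·A⁻²] = kg⁻¹·m⁻²·s³·A²
Both are kg⁻¹·m⁻²·s³·A², so they have the same dimensions and can be added.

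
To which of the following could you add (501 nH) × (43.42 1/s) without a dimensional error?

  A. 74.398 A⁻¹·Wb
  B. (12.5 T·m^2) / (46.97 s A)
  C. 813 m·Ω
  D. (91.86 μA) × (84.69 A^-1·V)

B.

Reference: [kg·m²·s⁻²·A⁻²] · [s⁻¹] = kg·m²·s⁻³·A⁻².
Each option:
  A. Wb·A⁻¹ = V·s·A⁻¹ = kg·m²·s⁻²·A⁻²
  B. [kg·m²·s⁻²·A⁻¹] / [s·A] = kg·m²·s⁻³·A⁻²  ← same
  C. Ω·m = V·A⁻¹·m = kg·m³·s⁻³·A⁻²
  D. [A] · [kg·m²·s⁻³·A⁻²] = kg·m²·s⁻³·A⁻¹
Only B. matches kg·m²·s⁻³·A⁻².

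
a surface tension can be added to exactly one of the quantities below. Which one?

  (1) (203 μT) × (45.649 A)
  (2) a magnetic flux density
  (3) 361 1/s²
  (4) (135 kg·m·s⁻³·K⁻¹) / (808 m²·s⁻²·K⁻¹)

(1)

Reference: [surface tension] = kg·s⁻².
Each option:
  (1) [kg·s⁻²·A⁻¹] · [A] = kg·s⁻²  ← same
  (2) [magnetic flux density] = kg·s⁻²·A⁻¹
  (3) s⁻²
  (4) [kg·m·s⁻³·K⁻¹] / [m²·s⁻²·K⁻¹] = kg·m⁻¹·s⁻¹
Only (1) matches kg·s⁻².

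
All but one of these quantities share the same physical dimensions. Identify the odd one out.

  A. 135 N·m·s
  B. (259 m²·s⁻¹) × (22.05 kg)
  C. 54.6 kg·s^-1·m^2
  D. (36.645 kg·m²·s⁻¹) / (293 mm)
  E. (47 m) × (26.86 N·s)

D.

Expand each in SI base units:
  A. N·m·s = kg·m·s⁻²·m·s = kg·m²·s⁻¹
  B. [m²·s⁻¹] · [kg] = kg·m²·s⁻¹
  C. kg·m²·s⁻¹
  D. [kg·m²·s⁻¹] / [m] = kg·m·s⁻¹
  E. [m] · [kg·m·s⁻¹] = kg·m²·s⁻¹
All reduce to kg·m²·s⁻¹ except D., which is kg·m·s⁻¹.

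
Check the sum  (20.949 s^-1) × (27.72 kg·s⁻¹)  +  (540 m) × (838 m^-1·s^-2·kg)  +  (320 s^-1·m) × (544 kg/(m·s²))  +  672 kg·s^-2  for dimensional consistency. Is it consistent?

No

Reduce each to base SI dimensions:
  (20.949 s^-1) × (27.72 kg·s⁻¹):  [s⁻¹] · [kg·s⁻¹] = kg·s⁻²
  (540 m) × (838 m^-1·s^-2·kg):  [m] · [kg·m⁻¹·s⁻²] = kg·s⁻²
  (320 s^-1·m) × (544 kg/(m·s²)):  [m·s⁻¹] · [kg·m⁻¹·s⁻²] = kg·s⁻³
  672 kg·s^-2:  kg·s⁻²
The terms do not share a single dimension (kg·s⁻² vs kg·s⁻³).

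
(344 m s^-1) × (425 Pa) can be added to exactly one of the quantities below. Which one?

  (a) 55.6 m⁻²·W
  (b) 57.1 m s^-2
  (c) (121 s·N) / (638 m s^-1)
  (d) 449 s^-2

(a)

Reference: [m·s⁻¹] · [kg·m⁻¹·s⁻²] = kg·s⁻³.
Each option:
  (a) W·m⁻² = J·s⁻¹·m⁻² = kg·s⁻³  ← same
  (b) m·s⁻²
  (c) [kg·m·s⁻¹] / [m·s⁻¹] = kg
  (d) s⁻²
Only (a) matches kg·s⁻³.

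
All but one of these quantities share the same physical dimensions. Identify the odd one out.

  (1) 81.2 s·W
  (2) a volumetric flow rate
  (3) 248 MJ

(2)

Reduce each to base SI dimensions:
  (1) W·s = J·s⁻¹·s = kg·m²·s⁻²
  (2) [volumetric flow rate] = m³·s⁻¹
  (3) J = N·m = kg·m²·s⁻²
All reduce to kg·m²·s⁻² except (2), which is m³·s⁻¹.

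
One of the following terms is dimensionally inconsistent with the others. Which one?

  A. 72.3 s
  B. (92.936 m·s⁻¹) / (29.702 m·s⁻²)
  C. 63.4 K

C.

Reduce each to base SI dimensions:
  A. s
  B. [m·s⁻¹] / [m·s⁻²] = s
  C. K
All reduce to s except C., which is K.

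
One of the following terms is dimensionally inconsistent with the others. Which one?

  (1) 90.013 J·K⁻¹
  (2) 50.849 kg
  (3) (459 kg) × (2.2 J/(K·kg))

Reduce each to base SI dimensions:
  (1) J·K⁻¹ = N·m·K⁻¹ = kg·m²·s⁻²·K⁻¹
  (2) kg
  (3) [kg] · [m²·s⁻²·K⁻¹] = kg·m²·s⁻²·K⁻¹
All reduce to kg·m²·s⁻²·K⁻¹ except (2), which is kg.

(2)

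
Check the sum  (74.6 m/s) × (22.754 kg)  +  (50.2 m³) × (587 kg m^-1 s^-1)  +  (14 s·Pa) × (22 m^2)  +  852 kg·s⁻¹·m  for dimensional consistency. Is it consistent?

Reduce each to base SI dimensions:
  (74.6 m/s) × (22.754 kg):  [m·s⁻¹] · [kg] = kg·m·s⁻¹
  (50.2 m³) × (587 kg m^-1 s^-1):  [m³] · [kg·m⁻¹·s⁻¹] = kg·m²·s⁻¹
  (14 s·Pa) × (22 m^2):  [kg·m⁻¹·s⁻¹] · [m²] = kg·m·s⁻¹
  852 kg·s⁻¹·m:  kg·m·s⁻¹
The terms do not share a single dimension (kg·m²·s⁻¹ vs kg·m·s⁻¹).

No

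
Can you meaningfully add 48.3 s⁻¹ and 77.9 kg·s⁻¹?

No

Expand each in SI base units:
  48.3 s⁻¹:  s⁻¹
  77.9 kg·s⁻¹:  kg·s⁻¹
s⁻¹ ≠ kg·s⁻¹, so they cannot be added.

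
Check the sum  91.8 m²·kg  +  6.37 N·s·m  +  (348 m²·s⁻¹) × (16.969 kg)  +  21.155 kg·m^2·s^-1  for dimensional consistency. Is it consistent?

Dimensions:
  91.8 m²·kg:  kg·m²
  6.37 N·s·m:  N·m·s = kg·m·s⁻²·m·s = kg·m²·s⁻¹
  (348 m²·s⁻¹) × (16.969 kg):  [m²·s⁻¹] · [kg] = kg·m²·s⁻¹
  21.155 kg·m^2·s^-1:  kg·m²·s⁻¹
The terms do not share a single dimension (kg·m² vs kg·m²·s⁻¹).

No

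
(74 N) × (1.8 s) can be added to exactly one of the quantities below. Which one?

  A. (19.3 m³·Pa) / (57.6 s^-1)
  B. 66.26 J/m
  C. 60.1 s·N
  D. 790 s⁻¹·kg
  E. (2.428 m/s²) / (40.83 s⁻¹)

C.

Reference: [kg·m·s⁻²] · [s] = kg·m·s⁻¹.
Each option:
  A. [kg·m²·s⁻²] / [s⁻¹] = kg·m²·s⁻¹
  B. J·m⁻¹ = N·m·m⁻¹ = kg·m·s⁻²
  C. N·s = kg·m·s⁻²·s = kg·m·s⁻¹  ← same
  D. kg·s⁻¹
  E. [m·s⁻²] / [s⁻¹] = m·s⁻¹
Only C. matches kg·m·s⁻¹.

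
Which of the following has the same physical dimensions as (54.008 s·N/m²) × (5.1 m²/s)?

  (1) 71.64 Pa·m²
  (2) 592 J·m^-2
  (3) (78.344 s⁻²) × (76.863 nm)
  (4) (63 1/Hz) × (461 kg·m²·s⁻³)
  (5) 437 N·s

(1)

Reference: [kg·m⁻¹·s⁻¹] · [m²·s⁻¹] = kg·m·s⁻².
Each option:
  (1) Pa·m² = N·m⁻²·m² = kg·m·s⁻²  ← same
  (2) J·m⁻² = N·m·m⁻² = kg·s⁻²
  (3) [s⁻²] · [m] = m·s⁻²
  (4) [s] · [kg·m²·s⁻³] = kg·m²·s⁻²
  (5) N·s = kg·m·s⁻²·s = kg·m·s⁻¹
Only (1) matches kg·m·s⁻².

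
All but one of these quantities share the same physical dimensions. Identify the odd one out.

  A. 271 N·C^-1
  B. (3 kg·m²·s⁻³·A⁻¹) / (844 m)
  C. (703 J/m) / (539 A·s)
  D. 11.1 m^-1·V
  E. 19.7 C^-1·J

E.

Work out the base dimensions of each:
  A. N·C⁻¹ = kg·m·s⁻²·(s·A)⁻¹ = kg·m·s⁻³·A⁻¹
  B. [kg·m²·s⁻³·A⁻¹] / [m] = kg·m·s⁻³·A⁻¹
  C. [kg·m·s⁻²] / [s·A] = kg·m·s⁻³·A⁻¹
  D. V·m⁻¹ = J·C⁻¹·m⁻¹ = kg·m·s⁻³·A⁻¹
  E. J·C⁻¹ = N·m·(s·A)⁻¹ = kg·m²·s⁻³·A⁻¹
All reduce to kg·m·s⁻³·A⁻¹ except E., which is kg·m²·s⁻³·A⁻¹.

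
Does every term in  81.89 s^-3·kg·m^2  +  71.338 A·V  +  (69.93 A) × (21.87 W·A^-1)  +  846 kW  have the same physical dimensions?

Yes

Expand each in SI base units:
  81.89 s^-3·kg·m^2:  kg·m²·s⁻³
  71.338 A·V:  V·A = J·C⁻¹·A = kg·m²·s⁻³
  (69.93 A) × (21.87 W·A^-1):  [A] · [kg·m²·s⁻³·A⁻¹] = kg·m²·s⁻³
  846 kW:  W = J·s⁻¹ = kg·m²·s⁻³
Every term reduces to kg·m²·s⁻³.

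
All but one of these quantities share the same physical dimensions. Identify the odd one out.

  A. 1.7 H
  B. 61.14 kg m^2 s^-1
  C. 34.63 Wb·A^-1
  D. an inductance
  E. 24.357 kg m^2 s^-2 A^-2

In SI base units:
  A. H = V·s·A⁻¹ = kg·m²·s⁻²·A⁻²
  B. kg·m²·s⁻¹
  C. Wb·A⁻¹ = V·s·A⁻¹ = kg·m²·s⁻²·A⁻²
  D. [inductance] = kg·m²·s⁻²·A⁻²
  E. kg·m²·s⁻²·A⁻²
All reduce to kg·m²·s⁻²·A⁻² except B., which is kg·m²·s⁻¹.

B.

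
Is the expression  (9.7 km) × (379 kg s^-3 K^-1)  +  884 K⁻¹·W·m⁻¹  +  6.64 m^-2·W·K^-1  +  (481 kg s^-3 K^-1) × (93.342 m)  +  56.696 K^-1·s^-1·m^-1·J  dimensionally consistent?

No

Dimensions:
  (9.7 km) × (379 kg s^-3 K^-1):  [m] · [kg·s⁻³·K⁻¹] = kg·m·s⁻³·K⁻¹
  884 K⁻¹·W·m⁻¹:  W·m⁻¹·K⁻¹ = J·s⁻¹·m⁻¹·K⁻¹ = kg·m·s⁻³·K⁻¹
  6.64 m^-2·W·K^-1:  W·m⁻²·K⁻¹ = J·s⁻¹·m⁻²·K⁻¹ = kg·s⁻³·K⁻¹
  (481 kg s^-3 K^-1) × (93.342 m):  [kg·s⁻³·K⁻¹] · [m] = kg·m·s⁻³·K⁻¹
  56.696 K^-1·s^-1·m^-1·J:  J·s⁻¹·m⁻¹·K⁻¹ = N·m·s⁻¹·m⁻¹·K⁻¹ = kg·m·s⁻³·K⁻¹
The terms do not share a single dimension (kg·m·s⁻³·K⁻¹ vs kg·s⁻³·K⁻¹).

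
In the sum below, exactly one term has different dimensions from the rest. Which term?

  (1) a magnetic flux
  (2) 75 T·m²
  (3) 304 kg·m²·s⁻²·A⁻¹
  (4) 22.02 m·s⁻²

Dimensions:
  (1) [magnetic flux] = kg·m²·s⁻²·A⁻¹
  (2) T·m² = Wb·m⁻²·m² = kg·m²·s⁻²·A⁻¹
  (3) kg·m²·s⁻²·A⁻¹
  (4) m·s⁻²
All reduce to kg·m²·s⁻²·A⁻¹ except (4), which is m·s⁻².

(4)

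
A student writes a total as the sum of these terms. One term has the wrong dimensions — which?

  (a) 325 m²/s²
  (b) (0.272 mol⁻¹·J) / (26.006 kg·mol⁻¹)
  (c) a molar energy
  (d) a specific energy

(c)

Expand each in SI base units:
  (a) m²·s⁻²
  (b) [kg·m²·s⁻²·mol⁻¹] / [kg·mol⁻¹] = m²·s⁻²
  (c) [molar energy] = kg·m²·s⁻²·mol⁻¹
  (d) [specific energy] = m²·s⁻²
All reduce to m²·s⁻² except (c), which is kg·m²·s⁻²·mol⁻¹.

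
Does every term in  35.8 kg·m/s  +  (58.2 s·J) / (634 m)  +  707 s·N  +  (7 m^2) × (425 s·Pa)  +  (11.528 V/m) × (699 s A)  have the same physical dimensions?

No

Dimensions:
  35.8 kg·m/s:  kg·m·s⁻¹
  (58.2 s·J) / (634 m):  [kg·m²·s⁻¹] / [m] = kg·m·s⁻¹
  707 s·N:  N·s = kg·m·s⁻²·s = kg·m·s⁻¹
  (7 m^2) × (425 s·Pa):  [m²] · [kg·m⁻¹·s⁻¹] = kg·m·s⁻¹
  (11.528 V/m) × (699 s A):  [kg·m·s⁻³·A⁻¹] · [s·A] = kg·m·s⁻²
The terms do not share a single dimension (kg·m·s⁻² vs kg·m·s⁻¹).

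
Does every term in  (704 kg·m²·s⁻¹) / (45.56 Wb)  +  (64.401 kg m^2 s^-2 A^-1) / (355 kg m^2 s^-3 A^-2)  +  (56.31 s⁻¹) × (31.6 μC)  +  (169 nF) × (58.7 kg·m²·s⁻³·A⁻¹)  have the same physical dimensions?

No

Reduce each to base SI dimensions:
  (704 kg·m²·s⁻¹) / (45.56 Wb):  [kg·m²·s⁻¹] / [kg·m²·s⁻²·A⁻¹] = s·A
  (64.401 kg m^2 s^-2 A^-1) / (355 kg m^2 s^-3 A^-2):  [kg·m²·s⁻²·A⁻¹] / [kg·m²·s⁻³·A⁻²] = s·A
  (56.31 s⁻¹) × (31.6 μC):  [s⁻¹] · [s·A] = A
  (169 nF) × (58.7 kg·m²·s⁻³·A⁻¹):  [kg⁻¹·m⁻²·s⁴·A²] · [kg·m²·s⁻³·A⁻¹] = s·A
The terms do not share a single dimension (A vs s·A).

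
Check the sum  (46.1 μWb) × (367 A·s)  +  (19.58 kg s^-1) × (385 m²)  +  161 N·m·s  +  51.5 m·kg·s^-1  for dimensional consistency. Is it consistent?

No

In SI base units:
  (46.1 μWb) × (367 A·s):  [kg·m²·s⁻²·A⁻¹] · [s·A] = kg·m²·s⁻¹
  (19.58 kg s^-1) × (385 m²):  [kg·s⁻¹] · [m²] = kg·m²·s⁻¹
  161 N·m·s:  N·m·s = kg·m·s⁻²·m·s = kg·m²·s⁻¹
  51.5 m·kg·s^-1:  kg·m·s⁻¹
The terms do not share a single dimension (kg·m²·s⁻¹ vs kg·m·s⁻¹).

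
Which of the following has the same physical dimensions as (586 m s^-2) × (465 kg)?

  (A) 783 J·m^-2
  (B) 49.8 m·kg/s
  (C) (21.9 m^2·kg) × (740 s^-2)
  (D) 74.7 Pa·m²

(D)

Reference: [m·s⁻²] · [kg] = kg·m·s⁻².
Each option:
  (A) J·m⁻² = N·m·m⁻² = kg·s⁻²
  (B) kg·m·s⁻¹
  (C) [kg·m²] · [s⁻²] = kg·m²·s⁻²
  (D) Pa·m² = N·m⁻²·m² = kg·m·s⁻²  ← same
Only (D) matches kg·m·s⁻².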